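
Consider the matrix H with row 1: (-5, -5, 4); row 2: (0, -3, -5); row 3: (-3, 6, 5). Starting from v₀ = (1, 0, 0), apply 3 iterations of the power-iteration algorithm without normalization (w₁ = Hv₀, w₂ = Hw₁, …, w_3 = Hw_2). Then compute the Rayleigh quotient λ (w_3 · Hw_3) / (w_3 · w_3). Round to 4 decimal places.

-5.4489

w1 = Hv₀ = ((-5)·1 + (-5)·0 + 4·0; 0·1 + (-3)·0 + (-5)·0; (-3)·1 + 6·0 + 5·0) = (-5, 0, -3)
w2 = Hw1 = ((-5)·(-5) + (-5)·0 + 4·(-3); 0·(-5) + (-3)·0 + (-5)·(-3); (-3)·(-5) + 6·0 + 5·(-3)) = (13, 15, 0)
w3 = Hw2 = (-140, -45, 51)
Hw3 = (1129, -120, 405)
w3·Hw3 = (-140)·1129 + (-45)·(-120) + 51·405 = -132005; w3·w3 = (-140)·(-140) + (-45)·(-45) + 51·51 = 24226
λ ≈ -132005/24226 = -5.4489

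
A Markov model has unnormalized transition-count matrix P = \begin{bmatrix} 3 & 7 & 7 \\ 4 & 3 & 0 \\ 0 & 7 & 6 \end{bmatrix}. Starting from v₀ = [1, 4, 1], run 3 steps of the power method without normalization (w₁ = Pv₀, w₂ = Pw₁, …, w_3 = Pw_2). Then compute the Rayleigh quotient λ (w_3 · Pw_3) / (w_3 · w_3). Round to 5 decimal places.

11.10520

w1 = Pv₀ = (38, 16, 34)
w2 = Pw1 = (464, 200, 316)
w3 = Pw2 = (5004, 2456, 3296)
Pw3 = (55276, 27384, 36968)
w3·Pw3 = 5004·55276 + 2456·27384 + 3296·36968 = 465702736; w3·w3 = 5004·5004 + 2456·2456 + 3296·3296 = 41935568
λ ≈ 465702736/41935568 = 11.10520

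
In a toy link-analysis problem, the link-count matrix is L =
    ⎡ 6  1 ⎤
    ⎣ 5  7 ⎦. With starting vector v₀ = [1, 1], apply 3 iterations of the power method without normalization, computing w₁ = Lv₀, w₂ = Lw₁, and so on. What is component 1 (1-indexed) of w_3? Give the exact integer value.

w1 = Lv₀ = (6·1 + 1·1; 5·1 + 7·1) = (7, 12)
w2 = Lw1 = (6·7 + 1·12; 5·7 + 7·12) = (54, 119)
w3 = Lw2 = (443, 1103)
The requested component of w3 is 443.

443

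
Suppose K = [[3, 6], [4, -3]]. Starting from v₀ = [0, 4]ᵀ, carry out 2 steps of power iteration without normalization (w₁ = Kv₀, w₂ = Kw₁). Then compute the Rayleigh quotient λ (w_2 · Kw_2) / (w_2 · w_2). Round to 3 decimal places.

w1 = Kv₀ = (24, -12)
w2 = Kw1 = (0, 132)
Kw2 = (792, -396)
w2·Kw2 = 0·792 + 132·(-396) = -52272; w2·w2 = 0·0 + 132·132 = 17424
λ ≈ -52272/17424 = -3.000

λ ≈ -3.000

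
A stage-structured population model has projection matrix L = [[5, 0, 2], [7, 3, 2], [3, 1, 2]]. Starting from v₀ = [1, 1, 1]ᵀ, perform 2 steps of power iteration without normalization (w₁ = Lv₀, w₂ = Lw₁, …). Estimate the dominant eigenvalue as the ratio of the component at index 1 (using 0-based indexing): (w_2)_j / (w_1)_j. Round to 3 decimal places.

w1 = Lv₀ = (5·1 + 0·1 + 2·1; 7·1 + 3·1 + 2·1; 3·1 + 1·1 + 2·1) = (7, 12, 6)
w2 = Lw1 = (5·7 + 0·12 + 2·6; 7·7 + 3·12 + 2·6; 3·7 + 1·12 + 2·6) = (47, 97, 45)
Ratio at component: 97 / 12 = 8.083

λ ≈ 8.083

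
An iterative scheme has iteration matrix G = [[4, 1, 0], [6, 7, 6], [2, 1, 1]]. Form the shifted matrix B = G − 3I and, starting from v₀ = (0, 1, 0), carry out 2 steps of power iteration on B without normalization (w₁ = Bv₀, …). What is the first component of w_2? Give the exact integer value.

5

B = G − 3I has rows (1, 1, 0); (6, 4, 6); (2, 1, -2)
w1 = Bv₀ = (1·0 + 1·1 + 0·0; 6·0 + 4·1 + 6·0; 2·0 + 1·1 + (-2)·0) = (1, 4, 1)
w2 = Bw1 = (1·1 + 1·4 + 0·1; 6·1 + 4·4 + 6·1; 2·1 + 1·4 + (-2)·1) = (5, 28, 4)
Requested component of w2: 5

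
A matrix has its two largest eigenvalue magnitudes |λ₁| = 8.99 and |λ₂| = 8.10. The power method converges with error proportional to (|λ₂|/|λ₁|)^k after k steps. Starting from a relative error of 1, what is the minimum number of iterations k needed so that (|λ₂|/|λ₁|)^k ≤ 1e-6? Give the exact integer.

|λ₂/λ₁| = 8.10/8.99 = 0.90100
Need k ≥ ln(1e-6) / ln(0.90100) = -13.8155 / -0.1042 ≈ 132.524
Smallest integer k satisfying the bound: 133

133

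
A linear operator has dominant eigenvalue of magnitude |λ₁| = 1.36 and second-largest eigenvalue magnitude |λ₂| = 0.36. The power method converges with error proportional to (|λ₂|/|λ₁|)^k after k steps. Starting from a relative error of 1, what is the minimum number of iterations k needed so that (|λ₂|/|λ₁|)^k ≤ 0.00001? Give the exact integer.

|λ₂/λ₁| = 0.36/1.36 = 0.26471
Need k ≥ ln(0.00001) / ln(0.26471) = -11.5129 / -1.3291 ≈ 8.662
Smallest integer k satisfying the bound: 9

9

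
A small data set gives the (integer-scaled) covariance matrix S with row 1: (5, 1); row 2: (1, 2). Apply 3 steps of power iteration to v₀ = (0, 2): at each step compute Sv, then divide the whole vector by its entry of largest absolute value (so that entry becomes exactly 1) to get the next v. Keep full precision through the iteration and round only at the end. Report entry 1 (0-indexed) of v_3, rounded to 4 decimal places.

Sv0 = (2.00000, 4.00000); divide by 4.00000 → v1 = (0.50000, 1.00000)
Sv1 = (3.50000, 2.50000); divide by 3.50000 → v2 = (1.00000, 0.71429)
Sv2 = (5.71429, 2.42857); divide by 5.71429 → v3 = (1.00000, 0.42500)
Requested entry of v3: 34/80 = 0.4250

0.4250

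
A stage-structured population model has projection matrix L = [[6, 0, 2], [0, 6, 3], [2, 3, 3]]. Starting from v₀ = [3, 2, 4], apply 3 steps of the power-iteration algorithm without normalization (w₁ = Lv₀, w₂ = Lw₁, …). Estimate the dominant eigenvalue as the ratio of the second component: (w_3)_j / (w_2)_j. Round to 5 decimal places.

w1 = Lv₀ = (26, 24, 24)
w2 = Lw1 = (204, 216, 196)
w3 = Lw2 = (1616, 1884, 1644)
Ratio at component: 1884 / 216 = 8.72222

8.72222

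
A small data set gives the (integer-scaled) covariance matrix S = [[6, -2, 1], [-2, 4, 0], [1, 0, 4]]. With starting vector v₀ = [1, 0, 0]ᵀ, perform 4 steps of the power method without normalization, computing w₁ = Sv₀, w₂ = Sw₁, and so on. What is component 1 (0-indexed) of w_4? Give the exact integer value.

-1240

w1 = Sv₀ = (6·1 + (-2)·0 + 1·0; (-2)·1 + 4·0 + 0·0; 1·1 + 0·0 + 4·0) = (6, -2, 1)
w2 = Sw1 = (6·6 + (-2)·(-2) + 1·1; (-2)·6 + 4·(-2) + 0·1; 1·6 + 0·(-2) + 4·1) = (41, -20, 10)
w3 = Sw2 = (296, -162, 81)
w4 = Sw3 = (2181, -1240, 620)
The requested component of w4 is -1240.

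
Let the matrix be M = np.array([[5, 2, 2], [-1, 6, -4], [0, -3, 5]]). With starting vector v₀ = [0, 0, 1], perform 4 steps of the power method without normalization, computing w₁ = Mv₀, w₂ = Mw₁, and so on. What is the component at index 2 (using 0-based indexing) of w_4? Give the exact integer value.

2923

w1 = Mv₀ = (2, -4, 5)
w2 = Mw1 = (12, -46, 37)
w3 = Mw2 = (42, -436, 323)
w4 = Mw3 = (-16, -3950, 2923)
The requested component of w4 is 2923.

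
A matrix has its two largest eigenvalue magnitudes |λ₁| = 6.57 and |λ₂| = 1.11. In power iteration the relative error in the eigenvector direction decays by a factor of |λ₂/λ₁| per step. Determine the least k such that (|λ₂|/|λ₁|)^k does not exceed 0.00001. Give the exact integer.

|λ₂/λ₁| = 1.11/6.57 = 0.16895
Need k ≥ ln(0.00001) / ln(0.16895) = -11.5129 / -1.7782 ≈ 6.475
Smallest integer k satisfying the bound: 7

7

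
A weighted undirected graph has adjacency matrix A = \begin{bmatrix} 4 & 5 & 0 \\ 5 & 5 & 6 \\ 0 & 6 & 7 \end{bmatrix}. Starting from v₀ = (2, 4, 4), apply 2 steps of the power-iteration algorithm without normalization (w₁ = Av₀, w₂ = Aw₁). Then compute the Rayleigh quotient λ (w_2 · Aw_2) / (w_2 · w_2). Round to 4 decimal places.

w1 = Av₀ = (28, 54, 52)
w2 = Aw1 = (382, 722, 688)
Aw2 = (5138, 9648, 9148)
w2·Aw2 = 382·5138 + 722·9648 + 688·9148 = 15222396; w2·w2 = 382·382 + 722·722 + 688·688 = 1140552
λ ≈ 15222396/1140552 = 13.3465

13.3465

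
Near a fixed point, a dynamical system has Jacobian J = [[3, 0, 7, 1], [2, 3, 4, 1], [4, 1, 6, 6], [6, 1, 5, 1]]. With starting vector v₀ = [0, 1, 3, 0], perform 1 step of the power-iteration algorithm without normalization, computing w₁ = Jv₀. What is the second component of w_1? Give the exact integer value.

w1 = Jv₀ = (3·0 + 0·1 + 7·3 + 1·0; 2·0 + 3·1 + 4·3 + 1·0; 4·0 + 1·1 + 6·3 + 6·0; 6·0 + 1·1 + 5·3 + 1·0) = (21, 15, 19, 16)
The requested component of w1 is 15.

15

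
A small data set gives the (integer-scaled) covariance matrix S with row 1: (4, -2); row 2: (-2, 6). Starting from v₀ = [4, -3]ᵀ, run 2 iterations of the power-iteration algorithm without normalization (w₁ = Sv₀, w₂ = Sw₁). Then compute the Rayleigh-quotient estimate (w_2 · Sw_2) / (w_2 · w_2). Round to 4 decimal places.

w1 = Sv₀ = (22, -26)
w2 = Sw1 = (140, -200)
Sw2 = (960, -1480)
w2·Sw2 = 140·960 + (-200)·(-1480) = 430400; w2·w2 = 140·140 + (-200)·(-200) = 59600
λ ≈ 430400/59600 = 7.2215

7.2215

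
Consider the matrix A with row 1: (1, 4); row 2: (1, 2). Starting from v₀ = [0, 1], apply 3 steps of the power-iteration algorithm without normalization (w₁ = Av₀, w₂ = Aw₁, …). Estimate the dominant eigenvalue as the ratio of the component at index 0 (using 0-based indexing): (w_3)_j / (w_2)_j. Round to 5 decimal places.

λ ≈ 3.66667

w1 = Av₀ = (4, 2)
w2 = Aw1 = (12, 8)
w3 = Aw2 = (44, 28)
Ratio at component: 44 / 12 = 3.66667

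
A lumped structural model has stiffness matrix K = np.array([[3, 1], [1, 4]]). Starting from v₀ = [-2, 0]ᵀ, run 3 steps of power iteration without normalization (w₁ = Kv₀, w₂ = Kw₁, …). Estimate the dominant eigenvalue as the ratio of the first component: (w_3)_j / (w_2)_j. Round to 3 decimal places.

w1 = Kv₀ = (3·(-2) + 1·0; 1·(-2) + 4·0) = (-6, -2)
w2 = Kw1 = (3·(-6) + 1·(-2); 1·(-6) + 4·(-2)) = (-20, -14)
w3 = Kw2 = (-74, -76)
Ratio at component: -74 / -20 = 3.700

3.700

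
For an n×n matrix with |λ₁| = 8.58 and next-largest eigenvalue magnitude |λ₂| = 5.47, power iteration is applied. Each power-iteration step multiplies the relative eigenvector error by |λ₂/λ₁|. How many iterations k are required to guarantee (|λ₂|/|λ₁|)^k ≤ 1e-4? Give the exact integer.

21

|λ₂/λ₁| = 5.47/8.58 = 0.63753
Need k ≥ ln(1e-4) / ln(0.63753) = -9.2103 / -0.4502 ≈ 20.460
Smallest integer k satisfying the bound: 21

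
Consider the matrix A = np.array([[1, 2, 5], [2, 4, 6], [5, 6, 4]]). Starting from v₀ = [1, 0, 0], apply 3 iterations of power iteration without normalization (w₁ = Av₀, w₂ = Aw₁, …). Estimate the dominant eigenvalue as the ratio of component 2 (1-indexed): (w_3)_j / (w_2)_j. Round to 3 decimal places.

w1 = Av₀ = (1·1 + 2·0 + 5·0; 2·1 + 4·0 + 6·0; 5·1 + 6·0 + 4·0) = (1, 2, 5)
w2 = Aw1 = (1·1 + 2·2 + 5·5; 2·1 + 4·2 + 6·5; 5·1 + 6·2 + 4·5) = (30, 40, 37)
w3 = Aw2 = (295, 442, 538)
Ratio at component: 442 / 40 = 11.050

λ ≈ 11.050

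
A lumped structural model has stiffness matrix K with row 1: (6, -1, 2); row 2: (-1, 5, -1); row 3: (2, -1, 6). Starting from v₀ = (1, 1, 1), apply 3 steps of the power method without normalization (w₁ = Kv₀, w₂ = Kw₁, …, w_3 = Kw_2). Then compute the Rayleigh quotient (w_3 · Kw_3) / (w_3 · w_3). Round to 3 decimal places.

8.381

w1 = Kv₀ = (6·1 + (-1)·1 + 2·1; (-1)·1 + 5·1 + (-1)·1; 2·1 + (-1)·1 + 6·1) = (7, 3, 7)
w2 = Kw1 = (6·7 + (-1)·3 + 2·7; (-1)·7 + 5·3 + (-1)·7; 2·7 + (-1)·3 + 6·7) = (53, 1, 53)
w3 = Kw2 = (423, -101, 423)
Kw3 = (3485, -1351, 3485)
w3·Kw3 = 423·3485 + (-101)·(-1351) + 423·3485 = 3084761; w3·w3 = 423·423 + (-101)·(-101) + 423·423 = 368059
λ ≈ 3084761/368059 = 8.381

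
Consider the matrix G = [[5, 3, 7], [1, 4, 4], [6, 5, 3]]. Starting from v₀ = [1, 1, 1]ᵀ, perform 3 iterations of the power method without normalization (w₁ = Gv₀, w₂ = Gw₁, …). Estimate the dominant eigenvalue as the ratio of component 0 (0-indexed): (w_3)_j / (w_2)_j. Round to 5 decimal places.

12.80000

w1 = Gv₀ = (15, 9, 14)
w2 = Gw1 = (200, 107, 177)
w3 = Gw2 = (2560, 1336, 2266)
Ratio at component: 2560 / 200 = 12.80000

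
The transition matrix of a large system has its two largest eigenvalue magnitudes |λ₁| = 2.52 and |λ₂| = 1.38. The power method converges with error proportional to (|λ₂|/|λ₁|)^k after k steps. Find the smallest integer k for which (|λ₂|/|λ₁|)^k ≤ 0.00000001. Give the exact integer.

31

|λ₂/λ₁| = 1.38/2.52 = 0.54762
Need k ≥ ln(0.00000001) / ln(0.54762) = -18.4207 / -0.6022 ≈ 30.590
Smallest integer k satisfying the bound: 31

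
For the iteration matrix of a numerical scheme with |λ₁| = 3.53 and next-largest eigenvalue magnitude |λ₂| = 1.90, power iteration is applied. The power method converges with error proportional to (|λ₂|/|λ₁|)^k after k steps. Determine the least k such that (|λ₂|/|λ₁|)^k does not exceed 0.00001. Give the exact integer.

19

|λ₂/λ₁| = 1.90/3.53 = 0.53824
Need k ≥ ln(0.00001) / ln(0.53824) = -11.5129 / -0.6194 ≈ 18.586
Smallest integer k satisfying the bound: 19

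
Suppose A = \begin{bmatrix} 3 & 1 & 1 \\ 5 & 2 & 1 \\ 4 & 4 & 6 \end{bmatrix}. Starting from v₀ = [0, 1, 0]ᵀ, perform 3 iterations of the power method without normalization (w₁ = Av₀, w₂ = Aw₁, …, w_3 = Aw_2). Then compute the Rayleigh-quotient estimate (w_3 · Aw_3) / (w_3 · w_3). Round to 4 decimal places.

8.4063

w1 = Av₀ = (1, 2, 4)
w2 = Aw1 = (9, 13, 36)
w3 = Aw2 = (76, 107, 304)
Aw3 = (639, 898, 2556)
w3·Aw3 = 76·639 + 107·898 + 304·2556 = 921674; w3·w3 = 76·76 + 107·107 + 304·304 = 109641
λ ≈ 921674/109641 = 8.4063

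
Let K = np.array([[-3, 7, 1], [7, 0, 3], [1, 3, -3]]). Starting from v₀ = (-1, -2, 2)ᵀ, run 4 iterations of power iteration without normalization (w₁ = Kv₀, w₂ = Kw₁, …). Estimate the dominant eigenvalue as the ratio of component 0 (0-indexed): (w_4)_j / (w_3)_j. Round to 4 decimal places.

-3.7486

w1 = Kv₀ = ((-3)·(-1) + 7·(-2) + 1·2; 7·(-1) + 0·(-2) + 3·2; 1·(-1) + 3·(-2) + (-3)·2) = (-9, -1, -13)
w2 = Kw1 = ((-3)·(-9) + 7·(-1) + 1·(-13); 7·(-9) + 0·(-1) + 3·(-13); 1·(-9) + 3·(-1) + (-3)·(-13)) = (7, -102, 27)
w3 = Kw2 = (-708, 130, -380)
w4 = Kw3 = (2654, -6096, 822)
Ratio at component: 2654 / -708 = -3.7486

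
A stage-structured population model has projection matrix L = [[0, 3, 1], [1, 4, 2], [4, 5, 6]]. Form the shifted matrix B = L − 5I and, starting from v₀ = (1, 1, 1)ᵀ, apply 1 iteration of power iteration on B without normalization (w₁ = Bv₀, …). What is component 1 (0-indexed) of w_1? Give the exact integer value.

2

B = L − 5I has rows (-5, 3, 1); (1, -1, 2); (4, 5, 1)
w1 = Bv₀ = ((-5)·1 + 3·1 + 1·1; 1·1 + (-1)·1 + 2·1; 4·1 + 5·1 + 1·1) = (-1, 2, 10)
Requested component of w1: 2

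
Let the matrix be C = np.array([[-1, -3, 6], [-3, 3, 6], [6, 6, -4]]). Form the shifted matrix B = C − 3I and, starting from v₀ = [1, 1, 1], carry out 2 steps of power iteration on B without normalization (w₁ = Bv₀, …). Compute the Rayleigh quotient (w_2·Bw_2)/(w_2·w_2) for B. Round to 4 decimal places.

B = C − 3I has rows (-4, -3, 6); (-3, 0, 6); (6, 6, -7)
w1 = Bv₀ = (-1, 3, 5)
w2 = Bw1 = (25, 33, -23)
Bw2 = (-337, -213, 509)
w2·Bw2 = -27161; w2·w2 = 2243; μ ≈ -27161/2243 = -12.1092

-12.1092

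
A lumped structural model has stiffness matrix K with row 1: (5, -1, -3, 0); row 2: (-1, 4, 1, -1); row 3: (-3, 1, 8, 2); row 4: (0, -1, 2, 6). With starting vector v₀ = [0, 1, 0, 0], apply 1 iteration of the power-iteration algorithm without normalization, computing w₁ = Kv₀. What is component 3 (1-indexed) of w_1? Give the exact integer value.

1

w1 = Kv₀ = (5·0 + (-1)·1 + (-3)·0 + 0·0; (-1)·0 + 4·1 + 1·0 + (-1)·0; (-3)·0 + 1·1 + 8·0 + 2·0; 0·0 + (-1)·1 + 2·0 + 6·0) = (-1, 4, 1, -1)
The requested component of w1 is 1.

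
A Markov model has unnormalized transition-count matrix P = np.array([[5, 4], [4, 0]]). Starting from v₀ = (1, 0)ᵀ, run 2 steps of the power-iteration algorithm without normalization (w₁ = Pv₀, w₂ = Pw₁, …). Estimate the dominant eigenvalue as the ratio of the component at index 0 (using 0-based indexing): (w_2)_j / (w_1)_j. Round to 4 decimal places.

w1 = Pv₀ = (5, 4)
w2 = Pw1 = (41, 20)
Ratio at component: 41 / 5 = 8.2000

8.2000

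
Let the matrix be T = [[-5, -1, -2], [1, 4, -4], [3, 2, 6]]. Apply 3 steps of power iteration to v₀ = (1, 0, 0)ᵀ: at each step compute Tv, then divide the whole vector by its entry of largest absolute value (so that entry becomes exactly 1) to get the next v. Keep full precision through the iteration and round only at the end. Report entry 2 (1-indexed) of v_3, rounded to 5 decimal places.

0.62069

Tv0 = (-5.000000, 1.000000, 3.000000); divide by -5.000000 → v1 = (1.000000, -0.200000, -0.600000)
Tv1 = (-3.600000, 2.600000, -1.000000); divide by -3.600000 → v2 = (1.000000, -0.722222, 0.277778)
Tv2 = (-4.833333, -3.000000, 3.222222); divide by -4.833333 → v3 = (1.000000, 0.620690, -0.666667)
Requested entry of v3: -54/-87 = 0.62069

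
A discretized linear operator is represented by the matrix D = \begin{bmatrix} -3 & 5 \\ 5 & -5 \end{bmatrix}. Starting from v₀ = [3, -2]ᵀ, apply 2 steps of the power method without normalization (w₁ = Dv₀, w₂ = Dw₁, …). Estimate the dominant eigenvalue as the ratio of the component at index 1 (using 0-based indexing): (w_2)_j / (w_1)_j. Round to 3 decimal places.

w1 = Dv₀ = ((-3)·3 + 5·(-2); 5·3 + (-5)·(-2)) = (-19, 25)
w2 = Dw1 = ((-3)·(-19) + 5·25; 5·(-19) + (-5)·25) = (182, -220)
Ratio at component: -220 / 25 = -8.800

-8.800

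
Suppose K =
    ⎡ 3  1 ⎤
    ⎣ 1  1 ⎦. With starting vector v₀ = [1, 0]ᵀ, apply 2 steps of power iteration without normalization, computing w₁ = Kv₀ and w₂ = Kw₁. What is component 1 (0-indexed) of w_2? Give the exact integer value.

4

w1 = Kv₀ = (3, 1)
w2 = Kw1 = (10, 4)
The requested component of w2 is 4.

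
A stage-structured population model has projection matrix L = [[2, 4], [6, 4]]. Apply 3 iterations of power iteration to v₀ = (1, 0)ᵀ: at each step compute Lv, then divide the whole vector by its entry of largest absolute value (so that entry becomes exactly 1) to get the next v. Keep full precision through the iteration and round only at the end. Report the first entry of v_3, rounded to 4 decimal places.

0.6410

Lv0 = (2.00000, 6.00000); divide by 6.00000 → v1 = (0.33333, 1.00000)
Lv1 = (4.66667, 6.00000); divide by 6.00000 → v2 = (0.77778, 1.00000)
Lv2 = (5.55556, 8.66667); divide by 8.66667 → v3 = (0.64103, 1.00000)
Requested entry of v3: 200/312 = 0.6410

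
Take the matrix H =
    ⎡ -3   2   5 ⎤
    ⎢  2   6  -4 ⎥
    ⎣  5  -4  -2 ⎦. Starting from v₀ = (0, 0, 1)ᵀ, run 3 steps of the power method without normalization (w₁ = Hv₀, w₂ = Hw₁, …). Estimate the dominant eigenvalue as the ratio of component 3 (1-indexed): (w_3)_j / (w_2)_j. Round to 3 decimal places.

λ ≈ -5.133

w1 = Hv₀ = ((-3)·0 + 2·0 + 5·1; 2·0 + 6·0 + (-4)·1; 5·0 + (-4)·0 + (-2)·1) = (5, -4, -2)
w2 = Hw1 = ((-3)·5 + 2·(-4) + 5·(-2); 2·5 + 6·(-4) + (-4)·(-2); 5·5 + (-4)·(-4) + (-2)·(-2)) = (-33, -6, 45)
w3 = Hw2 = (312, -282, -231)
Ratio at component: -231 / 45 = -5.133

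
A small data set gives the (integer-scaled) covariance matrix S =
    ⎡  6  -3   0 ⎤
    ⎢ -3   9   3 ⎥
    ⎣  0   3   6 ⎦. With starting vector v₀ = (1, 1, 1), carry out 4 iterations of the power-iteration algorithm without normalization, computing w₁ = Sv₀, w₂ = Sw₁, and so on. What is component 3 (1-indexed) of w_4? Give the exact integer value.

8181

w1 = Sv₀ = (3, 9, 9)
w2 = Sw1 = (-9, 99, 81)
w3 = Sw2 = (-351, 1161, 783)
w4 = Sw3 = (-5589, 13851, 8181)
The requested component of w4 is 8181.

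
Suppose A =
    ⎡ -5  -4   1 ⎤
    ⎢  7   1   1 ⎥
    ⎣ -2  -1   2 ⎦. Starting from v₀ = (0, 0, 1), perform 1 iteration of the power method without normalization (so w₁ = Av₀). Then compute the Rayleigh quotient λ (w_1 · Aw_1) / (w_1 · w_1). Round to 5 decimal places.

w1 = Av₀ = (1, 1, 2)
Aw1 = (-7, 10, 1)
w1·Aw1 = 1·(-7) + 1·10 + 2·1 = 5; w1·w1 = 1·1 + 1·1 + 2·2 = 6
λ ≈ 5/6 = 0.83333

0.83333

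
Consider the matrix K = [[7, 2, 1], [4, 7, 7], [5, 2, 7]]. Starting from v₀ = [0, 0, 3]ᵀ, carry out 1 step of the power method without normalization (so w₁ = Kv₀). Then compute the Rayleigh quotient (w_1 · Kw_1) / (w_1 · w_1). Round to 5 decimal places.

12.30303

w1 = Kv₀ = (3, 21, 21)
Kw1 = (84, 306, 204)
w1·Kw1 = 3·84 + 21·306 + 21·204 = 10962; w1·w1 = 3·3 + 21·21 + 21·21 = 891
λ ≈ 10962/891 = 12.30303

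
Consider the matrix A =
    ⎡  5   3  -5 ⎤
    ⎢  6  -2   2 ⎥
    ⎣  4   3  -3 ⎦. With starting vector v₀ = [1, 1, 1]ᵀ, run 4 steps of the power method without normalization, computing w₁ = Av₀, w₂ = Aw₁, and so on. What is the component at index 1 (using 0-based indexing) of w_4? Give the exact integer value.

10

w1 = Av₀ = (3, 6, 4)
w2 = Aw1 = (13, 14, 18)
w3 = Aw2 = (17, 86, 40)
w4 = Aw3 = (143, 10, 206)
The requested component of w4 is 10.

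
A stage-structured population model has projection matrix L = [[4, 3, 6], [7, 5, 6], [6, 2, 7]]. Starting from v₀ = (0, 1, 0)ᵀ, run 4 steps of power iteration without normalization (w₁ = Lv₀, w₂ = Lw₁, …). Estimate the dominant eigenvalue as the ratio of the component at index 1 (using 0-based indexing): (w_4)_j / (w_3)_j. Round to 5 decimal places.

w1 = Lv₀ = (4·0 + 3·1 + 6·0; 7·0 + 5·1 + 6·0; 6·0 + 2·1 + 7·0) = (3, 5, 2)
w2 = Lw1 = (4·3 + 3·5 + 6·2; 7·3 + 5·5 + 6·2; 6·3 + 2·5 + 7·2) = (39, 58, 42)
w3 = Lw2 = (582, 815, 644)
w4 = Lw3 = (8637, 12013, 9630)
Ratio at component: 12013 / 815 = 14.73988

14.73988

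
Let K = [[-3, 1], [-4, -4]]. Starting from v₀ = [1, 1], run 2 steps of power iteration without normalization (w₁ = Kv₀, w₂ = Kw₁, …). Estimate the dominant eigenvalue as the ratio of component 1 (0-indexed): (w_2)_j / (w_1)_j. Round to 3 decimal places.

λ ≈ -5.000

w1 = Kv₀ = ((-3)·1 + 1·1; (-4)·1 + (-4)·1) = (-2, -8)
w2 = Kw1 = ((-3)·(-2) + 1·(-8); (-4)·(-2) + (-4)·(-8)) = (-2, 40)
Ratio at component: 40 / -8 = -5.000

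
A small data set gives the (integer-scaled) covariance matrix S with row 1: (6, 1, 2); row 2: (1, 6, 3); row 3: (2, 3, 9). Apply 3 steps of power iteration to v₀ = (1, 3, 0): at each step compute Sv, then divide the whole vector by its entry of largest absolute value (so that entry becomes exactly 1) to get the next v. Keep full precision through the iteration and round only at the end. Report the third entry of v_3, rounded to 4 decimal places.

Sv0 = (9.00000, 19.00000, 11.00000); divide by 19.00000 → v1 = (0.47368, 1.00000, 0.57895)
Sv1 = (5.00000, 8.21053, 9.15789); divide by 9.15789 → v2 = (0.54598, 0.89655, 1.00000)
Sv2 = (6.17241, 8.92529, 12.78161); divide by 12.78161 → v3 = (0.48291, 0.69829, 1.00000)
Requested entry of v3: 2224/2224 = 1.0000

1.0000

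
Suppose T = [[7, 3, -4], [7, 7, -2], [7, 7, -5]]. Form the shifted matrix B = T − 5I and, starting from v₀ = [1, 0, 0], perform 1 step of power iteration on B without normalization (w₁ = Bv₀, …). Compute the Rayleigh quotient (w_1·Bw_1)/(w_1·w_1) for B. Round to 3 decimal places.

μ ≈ 0.422

B = T − 5I has rows (2, 3, -4); (7, 2, -2); (7, 7, -10)
w1 = Bv₀ = (2·1 + 3·0 + (-4)·0; 7·1 + 2·0 + (-2)·0; 7·1 + 7·0 + (-10)·0) = (2, 7, 7)
Bw1 = (-3, 14, -7)
w1·Bw1 = 43; w1·w1 = 102; μ ≈ 43/102 = 0.422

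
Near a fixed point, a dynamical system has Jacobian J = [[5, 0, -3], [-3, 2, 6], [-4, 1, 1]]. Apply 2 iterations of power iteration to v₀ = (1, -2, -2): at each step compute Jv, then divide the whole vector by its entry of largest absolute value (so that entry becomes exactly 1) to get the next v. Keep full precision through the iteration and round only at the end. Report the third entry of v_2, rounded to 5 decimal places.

Jv0 = (11.000000, -19.000000, -8.000000); divide by -19.000000 → v1 = (-0.578947, 1.000000, 0.421053)
Jv1 = (-4.157895, 6.263158, 3.736842); divide by 6.263158 → v2 = (-0.663866, 1.000000, 0.596639)
Requested entry of v2: -71/-119 = 0.59664

0.59664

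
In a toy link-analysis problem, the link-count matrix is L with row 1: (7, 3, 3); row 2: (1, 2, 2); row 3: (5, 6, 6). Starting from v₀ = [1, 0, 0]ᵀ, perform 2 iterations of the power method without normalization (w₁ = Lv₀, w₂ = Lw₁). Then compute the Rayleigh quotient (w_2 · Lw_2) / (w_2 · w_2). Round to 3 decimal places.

w1 = Lv₀ = (7, 1, 5)
w2 = Lw1 = (67, 19, 71)
Lw2 = (739, 247, 875)
w2·Lw2 = 67·739 + 19·247 + 71·875 = 116331; w2·w2 = 67·67 + 19·19 + 71·71 = 9891
λ ≈ 116331/9891 = 11.761

11.761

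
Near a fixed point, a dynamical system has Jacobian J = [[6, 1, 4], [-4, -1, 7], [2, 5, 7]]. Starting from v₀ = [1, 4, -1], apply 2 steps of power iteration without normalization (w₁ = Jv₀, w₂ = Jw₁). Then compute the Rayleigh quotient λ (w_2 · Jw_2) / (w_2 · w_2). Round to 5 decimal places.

w1 = Jv₀ = (6, -15, 15)
w2 = Jw1 = (81, 96, 42)
Jw2 = (750, -126, 936)
w2·Jw2 = 81·750 + 96·(-126) + 42·936 = 87966; w2·w2 = 81·81 + 96·96 + 42·42 = 17541
λ ≈ 87966/17541 = 5.01488

5.01488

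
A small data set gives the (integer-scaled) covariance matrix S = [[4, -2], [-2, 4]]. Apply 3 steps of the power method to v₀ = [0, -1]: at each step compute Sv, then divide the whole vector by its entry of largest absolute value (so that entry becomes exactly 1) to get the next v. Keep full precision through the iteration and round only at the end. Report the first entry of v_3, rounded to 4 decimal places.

-0.9286

Sv0 = (2.00000, -4.00000); divide by -4.00000 → v1 = (-0.50000, 1.00000)
Sv1 = (-4.00000, 5.00000); divide by 5.00000 → v2 = (-0.80000, 1.00000)
Sv2 = (-5.20000, 5.60000); divide by 5.60000 → v3 = (-0.92857, 1.00000)
Requested entry of v3: 104/-112 = -0.9286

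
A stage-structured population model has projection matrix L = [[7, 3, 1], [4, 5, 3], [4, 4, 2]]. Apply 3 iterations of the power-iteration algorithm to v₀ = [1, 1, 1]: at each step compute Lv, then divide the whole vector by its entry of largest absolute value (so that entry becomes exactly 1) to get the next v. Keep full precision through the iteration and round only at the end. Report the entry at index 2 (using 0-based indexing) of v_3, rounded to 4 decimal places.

Lv0 = (11.00000, 12.00000, 10.00000); divide by 12.00000 → v1 = (0.91667, 1.00000, 0.83333)
Lv1 = (10.25000, 11.16667, 9.33333); divide by 11.16667 → v2 = (0.91791, 1.00000, 0.83582)
Lv2 = (10.26119, 11.17910, 9.34328); divide by 11.17910 → v3 = (0.91789, 1.00000, 0.83578)
Requested entry of v3: 1252/1498 = 0.8358

0.8358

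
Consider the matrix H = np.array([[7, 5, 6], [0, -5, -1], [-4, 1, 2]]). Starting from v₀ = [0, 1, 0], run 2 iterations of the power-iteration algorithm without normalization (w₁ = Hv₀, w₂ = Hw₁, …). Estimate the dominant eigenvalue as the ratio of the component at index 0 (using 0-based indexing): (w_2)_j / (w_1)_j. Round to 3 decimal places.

w1 = Hv₀ = (7·0 + 5·1 + 6·0; 0·0 + (-5)·1 + (-1)·0; (-4)·0 + 1·1 + 2·0) = (5, -5, 1)
w2 = Hw1 = (7·5 + 5·(-5) + 6·1; 0·5 + (-5)·(-5) + (-1)·1; (-4)·5 + 1·(-5) + 2·1) = (16, 24, -23)
Ratio at component: 16 / 5 = 3.200

3.200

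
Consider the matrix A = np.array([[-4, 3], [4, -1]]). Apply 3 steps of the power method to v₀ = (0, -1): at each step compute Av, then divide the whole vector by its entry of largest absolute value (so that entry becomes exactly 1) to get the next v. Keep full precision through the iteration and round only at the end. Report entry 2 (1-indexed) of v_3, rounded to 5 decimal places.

-0.73737

Av0 = (-3.000000, 1.000000); divide by -3.000000 → v1 = (1.000000, -0.333333)
Av1 = (-5.000000, 4.333333); divide by -5.000000 → v2 = (1.000000, -0.866667)
Av2 = (-6.600000, 4.866667); divide by -6.600000 → v3 = (1.000000, -0.737374)
Requested entry of v3: 73/-99 = -0.73737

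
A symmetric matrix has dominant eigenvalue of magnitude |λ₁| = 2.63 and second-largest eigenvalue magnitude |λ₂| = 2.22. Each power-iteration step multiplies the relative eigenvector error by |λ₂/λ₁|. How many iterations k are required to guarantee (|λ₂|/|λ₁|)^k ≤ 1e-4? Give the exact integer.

55

|λ₂/λ₁| = 2.22/2.63 = 0.84411
Need k ≥ ln(1e-4) / ln(0.84411) = -9.2103 / -0.1695 ≈ 54.346
Smallest integer k satisfying the bound: 55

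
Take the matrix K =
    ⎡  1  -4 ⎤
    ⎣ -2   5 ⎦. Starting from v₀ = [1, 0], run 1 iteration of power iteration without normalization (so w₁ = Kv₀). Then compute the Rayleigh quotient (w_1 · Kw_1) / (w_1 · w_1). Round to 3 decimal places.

w1 = Kv₀ = (1·1 + (-4)·0; (-2)·1 + 5·0) = (1, -2)
Kw1 = (9, -12)
w1·Kw1 = 1·9 + (-2)·(-12) = 33; w1·w1 = 1·1 + (-2)·(-2) = 5
λ ≈ 33/5 = 6.600

6.600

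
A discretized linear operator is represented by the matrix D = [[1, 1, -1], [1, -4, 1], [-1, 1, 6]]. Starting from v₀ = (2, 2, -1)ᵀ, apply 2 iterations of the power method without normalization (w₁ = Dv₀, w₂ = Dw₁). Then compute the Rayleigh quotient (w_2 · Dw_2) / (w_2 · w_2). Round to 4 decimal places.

λ ≈ 2.9295

w1 = Dv₀ = (1·2 + 1·2 + (-1)·(-1); 1·2 + (-4)·2 + 1·(-1); (-1)·2 + 1·2 + 6·(-1)) = (5, -7, -6)
w2 = Dw1 = (1·5 + 1·(-7) + (-1)·(-6); 1·5 + (-4)·(-7) + 1·(-6); (-1)·5 + 1·(-7) + 6·(-6)) = (4, 27, -48)
Dw2 = (79, -152, -265)
w2·Dw2 = 4·79 + 27·(-152) + (-48)·(-265) = 8932; w2·w2 = 4·4 + 27·27 + (-48)·(-48) = 3049
λ ≈ 8932/3049 = 2.9295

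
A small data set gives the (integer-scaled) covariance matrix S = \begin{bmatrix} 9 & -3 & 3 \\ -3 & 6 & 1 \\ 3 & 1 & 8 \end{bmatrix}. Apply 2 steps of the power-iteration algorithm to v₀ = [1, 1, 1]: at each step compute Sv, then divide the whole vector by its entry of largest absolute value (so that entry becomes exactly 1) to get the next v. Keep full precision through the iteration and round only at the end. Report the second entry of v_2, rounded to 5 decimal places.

Sv0 = (9.000000, 4.000000, 12.000000); divide by 12.000000 → v1 = (0.750000, 0.333333, 1.000000)
Sv1 = (8.750000, 0.750000, 10.583333); divide by 10.583333 → v2 = (0.826772, 0.070866, 1.000000)
Requested entry of v2: 9/127 = 0.07087

0.07087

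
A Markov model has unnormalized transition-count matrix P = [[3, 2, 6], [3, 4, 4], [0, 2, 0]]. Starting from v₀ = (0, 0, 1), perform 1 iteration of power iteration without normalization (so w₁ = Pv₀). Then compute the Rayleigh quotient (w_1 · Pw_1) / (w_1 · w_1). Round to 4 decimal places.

5.6154

w1 = Pv₀ = (3·0 + 2·0 + 6·1; 3·0 + 4·0 + 4·1; 0·0 + 2·0 + 0·1) = (6, 4, 0)
Pw1 = (26, 34, 8)
w1·Pw1 = 6·26 + 4·34 + 0·8 = 292; w1·w1 = 6·6 + 4·4 + 0·0 = 52
λ ≈ 292/52 = 5.6154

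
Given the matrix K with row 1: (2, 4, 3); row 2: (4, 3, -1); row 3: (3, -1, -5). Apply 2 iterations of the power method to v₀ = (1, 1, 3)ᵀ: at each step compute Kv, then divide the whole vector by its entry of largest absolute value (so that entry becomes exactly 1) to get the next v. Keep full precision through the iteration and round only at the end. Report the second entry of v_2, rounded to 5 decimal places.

0.80189

Kv0 = (15.000000, 4.000000, -13.000000); divide by 15.000000 → v1 = (1.000000, 0.266667, -0.866667)
Kv1 = (0.466667, 5.666667, 7.066667); divide by 7.066667 → v2 = (0.066038, 0.801887, 1.000000)
Requested entry of v2: 85/106 = 0.80189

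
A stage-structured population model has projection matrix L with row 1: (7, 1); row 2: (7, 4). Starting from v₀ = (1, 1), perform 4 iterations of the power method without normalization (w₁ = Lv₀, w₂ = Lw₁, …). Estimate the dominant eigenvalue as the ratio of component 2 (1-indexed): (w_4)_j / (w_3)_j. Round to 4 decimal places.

w1 = Lv₀ = (8, 11)
w2 = Lw1 = (67, 100)
w3 = Lw2 = (569, 869)
w4 = Lw3 = (4852, 7459)
Ratio at component: 7459 / 869 = 8.5834

8.5834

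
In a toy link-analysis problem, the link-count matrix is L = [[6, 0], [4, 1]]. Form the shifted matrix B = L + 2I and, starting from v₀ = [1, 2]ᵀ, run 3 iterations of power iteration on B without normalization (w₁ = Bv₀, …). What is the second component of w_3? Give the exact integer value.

B = L + 2I has rows (8, 0); (4, 3)
w1 = Bv₀ = (8·1 + 0·2; 4·1 + 3·2) = (8, 10)
w2 = Bw1 = (8·8 + 0·10; 4·8 + 3·10) = (64, 62)
w3 = Bw2 = (512, 442)
Requested component of w3: 442

442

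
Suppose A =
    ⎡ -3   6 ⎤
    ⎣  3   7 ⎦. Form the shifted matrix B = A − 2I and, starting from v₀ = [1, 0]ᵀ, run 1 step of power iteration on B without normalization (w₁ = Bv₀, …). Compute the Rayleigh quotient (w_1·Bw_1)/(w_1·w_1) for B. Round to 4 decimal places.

-6.3235

B = A − 2I has rows (-5, 6); (3, 5)
w1 = Bv₀ = (-5, 3)
Bw1 = (43, 0)
w1·Bw1 = -215; w1·w1 = 34; μ ≈ -215/34 = -6.3235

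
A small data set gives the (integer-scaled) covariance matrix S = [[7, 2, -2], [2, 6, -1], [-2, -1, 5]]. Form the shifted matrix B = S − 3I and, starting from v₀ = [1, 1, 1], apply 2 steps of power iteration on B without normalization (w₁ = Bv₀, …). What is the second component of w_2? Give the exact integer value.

21

B = S − 3I has rows (4, 2, -2); (2, 3, -1); (-2, -1, 2)
w1 = Bv₀ = (4·1 + 2·1 + (-2)·1; 2·1 + 3·1 + (-1)·1; (-2)·1 + (-1)·1 + 2·1) = (4, 4, -1)
w2 = Bw1 = (4·4 + 2·4 + (-2)·(-1); 2·4 + 3·4 + (-1)·(-1); (-2)·4 + (-1)·4 + 2·(-1)) = (26, 21, -14)
Requested component of w2: 21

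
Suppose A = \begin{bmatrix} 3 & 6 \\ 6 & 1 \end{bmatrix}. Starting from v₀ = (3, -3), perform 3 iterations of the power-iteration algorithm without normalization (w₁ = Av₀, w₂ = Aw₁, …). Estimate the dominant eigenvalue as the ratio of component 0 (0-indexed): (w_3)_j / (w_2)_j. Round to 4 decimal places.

w1 = Av₀ = (-9, 15)
w2 = Aw1 = (63, -39)
w3 = Aw2 = (-45, 339)
Ratio at component: -45 / 63 = -0.7143

-0.7143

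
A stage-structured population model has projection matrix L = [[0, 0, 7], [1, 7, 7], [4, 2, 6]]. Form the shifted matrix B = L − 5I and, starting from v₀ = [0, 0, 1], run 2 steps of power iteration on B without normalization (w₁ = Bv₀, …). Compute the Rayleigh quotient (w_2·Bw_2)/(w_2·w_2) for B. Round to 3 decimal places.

B = L − 5I has rows (-5, 0, 7); (1, 2, 7); (4, 2, 1)
w1 = Bv₀ = (7, 7, 1)
w2 = Bw1 = (-28, 28, 43)
Bw2 = (441, 329, -13)
w2·Bw2 = -3695; w2·w2 = 3417; μ ≈ -3695/3417 = -1.081

μ ≈ -1.081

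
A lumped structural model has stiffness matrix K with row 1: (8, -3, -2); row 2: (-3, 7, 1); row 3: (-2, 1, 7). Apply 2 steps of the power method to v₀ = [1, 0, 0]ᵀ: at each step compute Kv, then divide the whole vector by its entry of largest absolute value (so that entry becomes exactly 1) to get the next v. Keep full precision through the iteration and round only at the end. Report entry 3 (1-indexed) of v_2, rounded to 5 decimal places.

Kv0 = (8.000000, -3.000000, -2.000000); divide by 8.000000 → v1 = (1.000000, -0.375000, -0.250000)
Kv1 = (9.625000, -5.875000, -4.125000); divide by 9.625000 → v2 = (1.000000, -0.610390, -0.428571)
Requested entry of v2: -33/77 = -0.42857

-0.42857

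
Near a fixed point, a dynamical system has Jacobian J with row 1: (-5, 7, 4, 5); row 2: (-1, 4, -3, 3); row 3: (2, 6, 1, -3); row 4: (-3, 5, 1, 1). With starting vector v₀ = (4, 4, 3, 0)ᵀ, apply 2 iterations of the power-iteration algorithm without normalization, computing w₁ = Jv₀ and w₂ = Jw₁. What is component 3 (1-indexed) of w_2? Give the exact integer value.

60

w1 = Jv₀ = ((-5)·4 + 7·4 + 4·3 + 5·0; (-1)·4 + 4·4 + (-3)·3 + 3·0; 2·4 + 6·4 + 1·3 + (-3)·0; (-3)·4 + 5·4 + 1·3 + 1·0) = (20, 3, 35, 11)
w2 = Jw1 = ((-5)·20 + 7·3 + 4·35 + 5·11; (-1)·20 + 4·3 + (-3)·35 + 3·11; 2·20 + 6·3 + 1·35 + (-3)·11; (-3)·20 + 5·3 + 1·35 + 1·11) = (116, -80, 60, 1)
The requested component of w2 is 60.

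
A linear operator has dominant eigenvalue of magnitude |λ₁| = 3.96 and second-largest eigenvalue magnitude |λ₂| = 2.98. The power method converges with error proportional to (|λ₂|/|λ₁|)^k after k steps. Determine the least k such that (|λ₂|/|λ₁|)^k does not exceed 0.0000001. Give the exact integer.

57

|λ₂/λ₁| = 2.98/3.96 = 0.75253
Need k ≥ ln(0.0000001) / ln(0.75253) = -16.1181 / -0.2843 ≈ 56.690
Smallest integer k satisfying the bound: 57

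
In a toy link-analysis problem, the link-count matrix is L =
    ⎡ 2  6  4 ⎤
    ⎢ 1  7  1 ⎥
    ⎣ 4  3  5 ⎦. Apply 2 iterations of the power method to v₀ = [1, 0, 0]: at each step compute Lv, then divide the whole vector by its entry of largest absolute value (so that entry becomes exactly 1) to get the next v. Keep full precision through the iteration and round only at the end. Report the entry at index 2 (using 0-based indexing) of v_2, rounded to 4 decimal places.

1.0000

Lv0 = (2.00000, 1.00000, 4.00000); divide by 4.00000 → v1 = (0.50000, 0.25000, 1.00000)
Lv1 = (6.50000, 3.25000, 7.75000); divide by 7.75000 → v2 = (0.83871, 0.41935, 1.00000)
Requested entry of v2: 31/31 = 1.0000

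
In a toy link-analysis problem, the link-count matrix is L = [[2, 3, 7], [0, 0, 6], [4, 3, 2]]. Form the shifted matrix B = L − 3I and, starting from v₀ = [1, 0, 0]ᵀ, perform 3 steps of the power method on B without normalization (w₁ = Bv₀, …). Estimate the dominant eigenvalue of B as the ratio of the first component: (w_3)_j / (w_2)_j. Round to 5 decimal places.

-0.44828

B = L − 3I has rows (-1, 3, 7); (0, -3, 6); (4, 3, -1)
w1 = Bv₀ = ((-1)·1 + 3·0 + 7·0; 0·1 + (-3)·0 + 6·0; 4·1 + 3·0 + (-1)·0) = (-1, 0, 4)
w2 = Bw1 = ((-1)·(-1) + 3·0 + 7·4; 0·(-1) + (-3)·0 + 6·4; 4·(-1) + 3·0 + (-1)·4) = (29, 24, -8)
w3 = Bw2 = (-13, -120, 196)
Ratio: -13/29 = -0.44828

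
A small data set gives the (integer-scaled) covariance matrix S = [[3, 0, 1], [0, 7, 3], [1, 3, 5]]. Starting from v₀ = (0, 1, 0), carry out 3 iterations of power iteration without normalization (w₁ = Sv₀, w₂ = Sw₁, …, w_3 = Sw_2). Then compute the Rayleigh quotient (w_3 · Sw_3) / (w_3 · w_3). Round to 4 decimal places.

w1 = Sv₀ = (0, 7, 3)
w2 = Sw1 = (3, 58, 36)
w3 = Sw2 = (45, 514, 357)
Sw3 = (492, 4669, 3372)
w3·Sw3 = 45·492 + 514·4669 + 357·3372 = 3625810; w3·w3 = 45·45 + 514·514 + 357·357 = 393670
λ ≈ 3625810/393670 = 9.2103

9.2103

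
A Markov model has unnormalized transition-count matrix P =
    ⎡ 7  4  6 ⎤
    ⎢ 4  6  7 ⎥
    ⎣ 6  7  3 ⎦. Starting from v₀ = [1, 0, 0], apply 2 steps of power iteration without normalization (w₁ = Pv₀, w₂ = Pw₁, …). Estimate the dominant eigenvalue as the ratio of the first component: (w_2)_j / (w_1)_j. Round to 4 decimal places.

14.4286

w1 = Pv₀ = (7·1 + 4·0 + 6·0; 4·1 + 6·0 + 7·0; 6·1 + 7·0 + 3·0) = (7, 4, 6)
w2 = Pw1 = (7·7 + 4·4 + 6·6; 4·7 + 6·4 + 7·6; 6·7 + 7·4 + 3·6) = (101, 94, 88)
Ratio at component: 101 / 7 = 14.4286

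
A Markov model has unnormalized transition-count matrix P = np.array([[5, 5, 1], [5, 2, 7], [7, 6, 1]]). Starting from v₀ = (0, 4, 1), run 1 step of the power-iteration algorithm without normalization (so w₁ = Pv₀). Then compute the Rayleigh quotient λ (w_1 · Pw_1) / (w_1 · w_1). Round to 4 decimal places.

w1 = Pv₀ = (21, 15, 25)
Pw1 = (205, 310, 262)
w1·Pw1 = 21·205 + 15·310 + 25·262 = 15505; w1·w1 = 21·21 + 15·15 + 25·25 = 1291
λ ≈ 15505/1291 = 12.0101

12.0101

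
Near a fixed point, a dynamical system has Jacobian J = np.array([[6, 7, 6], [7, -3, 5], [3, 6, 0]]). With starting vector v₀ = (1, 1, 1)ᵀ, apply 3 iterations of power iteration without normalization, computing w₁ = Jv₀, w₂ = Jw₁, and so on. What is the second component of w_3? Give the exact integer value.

1719

w1 = Jv₀ = (19, 9, 9)
w2 = Jw1 = (231, 151, 111)
w3 = Jw2 = (3109, 1719, 1599)
The requested component of w3 is 1719.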